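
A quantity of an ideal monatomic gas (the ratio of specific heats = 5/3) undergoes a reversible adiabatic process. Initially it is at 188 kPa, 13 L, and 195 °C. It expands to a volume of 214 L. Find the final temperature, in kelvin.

Adiabatic: T₁V₁^(γ−1) = T₂V₂^(γ−1) ⇒ T₂ = T₁ (V₁/V₂)^(γ−1).
T₁ = 195 °C = 468.1 K.
T₂ = 468.1 × (13/214)^(2/3) = 72.34 K.

T₂ ≈ 72.3 K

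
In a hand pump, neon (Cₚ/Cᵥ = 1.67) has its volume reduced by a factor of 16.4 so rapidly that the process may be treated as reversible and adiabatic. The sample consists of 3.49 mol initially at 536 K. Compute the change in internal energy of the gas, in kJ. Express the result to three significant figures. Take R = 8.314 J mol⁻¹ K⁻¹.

Adiabatic: T₁V₁^(γ−1) = T₂V₂^(γ−1) ⇒ T₂ = T₁ (V₁/V₂)^(γ−1).
T₂ = 536 × 16.4^(0.67) = 3492 K.
Q = 0, so ΔU = W_on_gas = nCᵥΔT with Cᵥ = R/(γ−1) = 12.41 J/(mol·K).
ΔU = 3.49 × 12.41 × (3492 − 536) = 128000 J.

ΔU ≈ 128 kJ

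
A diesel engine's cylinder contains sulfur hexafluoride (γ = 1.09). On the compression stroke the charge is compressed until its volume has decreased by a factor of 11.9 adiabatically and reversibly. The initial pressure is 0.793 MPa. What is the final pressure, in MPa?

P₂ ≈ 11.8 MPa

Since PV^γ is constant along a reversible adiabat, P₂ = P₁ (V₁/V₂)^γ.
P₂ = 0.793 × 11.9^(1.09) = 11.79 MPa.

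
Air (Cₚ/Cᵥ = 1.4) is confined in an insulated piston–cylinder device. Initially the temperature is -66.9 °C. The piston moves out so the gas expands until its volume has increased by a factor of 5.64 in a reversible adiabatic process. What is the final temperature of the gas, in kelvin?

T₂ ≈ 103 K

Adiabatic: T₁V₁^(γ−1) = T₂V₂^(γ−1) ⇒ T₂ = T₁ (V₁/V₂)^(γ−1).
T₁ = -66.9 °C = 206.2 K.
T₂ = 206.2 × (1/5.64)^(0.4) = 103.2 K.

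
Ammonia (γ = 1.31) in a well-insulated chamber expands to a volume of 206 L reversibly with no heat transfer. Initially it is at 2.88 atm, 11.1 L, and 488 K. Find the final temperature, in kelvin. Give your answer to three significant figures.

Adiabatic: T₁V₁^(γ−1) = T₂V₂^(γ−1) ⇒ T₂ = T₁ (V₁/V₂)^(γ−1).
T₂ = 488 × (11.1/206)^(0.31) = 197.3 K.

T₂ ≈ 197 K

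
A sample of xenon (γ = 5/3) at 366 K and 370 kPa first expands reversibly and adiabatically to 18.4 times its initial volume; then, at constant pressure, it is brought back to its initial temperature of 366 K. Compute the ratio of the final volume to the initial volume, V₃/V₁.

V₃/V₁ ≈ 128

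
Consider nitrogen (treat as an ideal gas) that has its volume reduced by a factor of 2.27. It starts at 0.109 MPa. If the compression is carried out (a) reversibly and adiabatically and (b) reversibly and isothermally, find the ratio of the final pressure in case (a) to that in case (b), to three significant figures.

For a diatomic ideal gas γ = 7/5.
Isothermal: P_b = P₁(V₁/V₂) = 0.109×2.27.
Adiabatic: P_a = P₁(V₁/V₂)^γ = 0.109×2.27^(7/5).
P_a/P_b = (V₁/V₂)^(γ−1) = 2.27^(2/5) = 1.388.

P_adiabatic / P_isothermal ≈ 1.39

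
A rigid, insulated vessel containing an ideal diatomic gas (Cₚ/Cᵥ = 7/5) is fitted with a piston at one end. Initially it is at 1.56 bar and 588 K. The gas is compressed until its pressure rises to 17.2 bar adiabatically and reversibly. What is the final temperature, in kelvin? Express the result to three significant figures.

Adiabatic: T₂/T₁ = (P₂/P₁)^((γ−1)/γ).
T₂ = 588 × (17.2/1.56)^(2/7) = 1167 K.

T₂ ≈ 1170 K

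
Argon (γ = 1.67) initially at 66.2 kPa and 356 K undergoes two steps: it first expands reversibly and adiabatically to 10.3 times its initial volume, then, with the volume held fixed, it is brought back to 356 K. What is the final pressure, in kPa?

P₃ ≈ 6.43 kPa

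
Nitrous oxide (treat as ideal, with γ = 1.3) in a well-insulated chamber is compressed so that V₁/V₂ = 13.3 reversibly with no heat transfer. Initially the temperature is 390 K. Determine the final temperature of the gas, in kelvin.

T₂ ≈ 848 K

For a reversible adiabat TV^(γ−1) is constant, so T₂ = T₁ (V₁/V₂)^(γ−1).
T₂ = 390 × 13.3^(0.3) = 847.7 K.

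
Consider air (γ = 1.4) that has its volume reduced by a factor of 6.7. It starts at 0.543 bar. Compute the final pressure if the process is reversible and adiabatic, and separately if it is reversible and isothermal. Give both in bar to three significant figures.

adiabatic: 7.79 bar; isothermal: 3.64 bar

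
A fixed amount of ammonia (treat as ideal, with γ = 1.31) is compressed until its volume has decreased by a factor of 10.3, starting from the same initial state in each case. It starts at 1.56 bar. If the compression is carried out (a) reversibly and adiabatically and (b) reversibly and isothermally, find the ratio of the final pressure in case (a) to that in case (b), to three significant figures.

P_adiabatic / P_isothermal ≈ 2.06

Isothermal: P_b = P₁(V₁/V₂) = 1.56×10.3.
Adiabatic: P_a = P₁(V₁/V₂)^γ = 1.56×10.3^(1.31).
P_a/P_b = (V₁/V₂)^(γ−1) = 10.3^(0.31) = 2.061.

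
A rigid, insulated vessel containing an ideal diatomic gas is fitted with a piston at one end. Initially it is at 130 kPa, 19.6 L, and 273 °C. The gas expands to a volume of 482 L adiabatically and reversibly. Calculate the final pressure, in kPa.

P₂ ≈ 1.47 kPa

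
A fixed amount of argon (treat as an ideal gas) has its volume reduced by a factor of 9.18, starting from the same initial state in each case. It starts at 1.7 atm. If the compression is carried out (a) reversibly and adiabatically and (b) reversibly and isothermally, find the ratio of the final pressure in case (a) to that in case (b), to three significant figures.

P_adiabatic / P_isothermal ≈ 4.38

For a monatomic ideal gas γ = 5/3.
Isothermal: P_b = P₁(V₁/V₂) = 1.7×9.18.
Adiabatic: P_a = P₁(V₁/V₂)^γ = 1.7×9.18^(5/3).
P_a/P_b = (V₁/V₂)^(γ−1) = 9.18^(2/3) = 4.384.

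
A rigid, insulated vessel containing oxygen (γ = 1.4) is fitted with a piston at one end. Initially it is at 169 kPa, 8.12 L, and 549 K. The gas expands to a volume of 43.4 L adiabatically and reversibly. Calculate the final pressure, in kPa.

Adiabatic: P₁V₁^γ = P₂V₂^γ ⇒ P₂ = P₁ (V₁/V₂)^γ.
P₂ = 169 × (8.12/43.4)^(1.4) = 16.17 kPa.

P₂ ≈ 16.2 kPa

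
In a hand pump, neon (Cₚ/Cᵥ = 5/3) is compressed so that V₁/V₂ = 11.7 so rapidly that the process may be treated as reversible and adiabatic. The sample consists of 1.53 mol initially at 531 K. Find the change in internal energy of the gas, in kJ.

ΔU ≈ 42.1 kJ

Adiabatic: T₁V₁^(γ−1) = T₂V₂^(γ−1) ⇒ T₂ = T₁ (V₁/V₂)^(γ−1).
T₂ = 531 × 11.7^(2/3) = 2737 K.
Q = 0, so ΔU = W_on_gas = nCᵥΔT with Cᵥ = R/(γ−1) = 12.47 J/(mol·K).
ΔU = 1.53 × 12.47 × (2737 − 531) = 42090 J.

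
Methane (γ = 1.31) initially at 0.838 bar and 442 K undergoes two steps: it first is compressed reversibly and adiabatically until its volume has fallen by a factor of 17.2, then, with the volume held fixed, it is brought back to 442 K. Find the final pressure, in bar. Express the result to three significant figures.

P₃ ≈ 14.4 bar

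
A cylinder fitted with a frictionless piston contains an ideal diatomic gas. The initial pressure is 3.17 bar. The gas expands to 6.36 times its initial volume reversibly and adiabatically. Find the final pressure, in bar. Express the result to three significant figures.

Since PV^γ is constant along a reversible adiabat, P₂ = P₁ (V₁/V₂)^γ.
For a diatomic ideal gas γ = 7/5.
P₂ = 3.17 × (1/6.36)^(7/5) = 0.2378 bar.

P₂ ≈ 0.238 bar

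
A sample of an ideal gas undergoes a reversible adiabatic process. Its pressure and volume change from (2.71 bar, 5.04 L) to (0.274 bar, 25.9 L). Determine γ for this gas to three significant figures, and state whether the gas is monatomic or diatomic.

γ ≈ 1.40; diatomic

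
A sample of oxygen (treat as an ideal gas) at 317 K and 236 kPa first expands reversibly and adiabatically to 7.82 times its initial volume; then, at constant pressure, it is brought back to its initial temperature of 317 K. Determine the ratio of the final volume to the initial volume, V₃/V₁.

V₃/V₁ ≈ 17.8

For a diatomic ideal gas γ = 7/5.
Adiabatic step: V₂/V₁ = 7.82; T₂ = T₁·(1/7.82)^(2/5) = 139.2 K.
Isobaric step: V₃/V₂ = T₃/T₂ = 317/139.2.
V₃/V₁ = (V₂/V₁)(V₃/V₂) = 7.82 × (317/139.2) = 17.8.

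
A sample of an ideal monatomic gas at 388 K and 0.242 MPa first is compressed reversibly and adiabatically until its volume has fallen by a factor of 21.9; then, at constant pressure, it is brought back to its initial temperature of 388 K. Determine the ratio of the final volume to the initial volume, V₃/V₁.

For a monatomic ideal gas γ = 5/3.
Adiabatic step: V₂/V₁ = 0.04566; T₂ = T₁·21.9^(2/3) = 3037 K.
Isobaric step: V₃/V₂ = T₃/T₂ = 388/3037.
V₃/V₁ = (V₂/V₁)(V₃/V₂) = 0.04566 × (388/3037) = 0.005833.

V₃/V₁ ≈ 0.00583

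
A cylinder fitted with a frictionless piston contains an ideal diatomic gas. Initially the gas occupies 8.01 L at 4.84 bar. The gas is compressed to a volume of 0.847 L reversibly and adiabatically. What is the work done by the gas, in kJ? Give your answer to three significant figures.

W ≈ -14.1 kJ

γ = 7/5 for a diatomic ideal gas.
P₂ = P₁(V₁/V₂)^γ = 4.84×(8.01/0.847)^(7/5) = 112.4 bar.
For a reversible adiabat, W_by_gas = (P₁V₁ − P₂V₂)/(γ−1).
W_by = (484000×0.00801 − 1.124×10^7×0.000847) / (2/5) = -14120 J.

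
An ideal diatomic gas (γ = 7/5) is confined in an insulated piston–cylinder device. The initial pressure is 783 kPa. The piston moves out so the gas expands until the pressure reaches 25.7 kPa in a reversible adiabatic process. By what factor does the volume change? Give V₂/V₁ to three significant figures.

From PV^γ = const, V₂/V₁ = (P₁/P₂)^(1/γ).
V₂/V₁ = (783/25.7)^(5/7) = 11.48.

V₂/V₁ ≈ 11.5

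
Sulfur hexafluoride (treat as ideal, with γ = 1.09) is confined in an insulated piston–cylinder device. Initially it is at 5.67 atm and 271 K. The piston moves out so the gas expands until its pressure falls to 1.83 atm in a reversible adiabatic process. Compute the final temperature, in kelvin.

Adiabatic: T₂/T₁ = (P₂/P₁)^((γ−1)/γ).
T₂ = 271 × (1.83/5.67)^(0.0826) = 246.8 K.

T₂ ≈ 247 K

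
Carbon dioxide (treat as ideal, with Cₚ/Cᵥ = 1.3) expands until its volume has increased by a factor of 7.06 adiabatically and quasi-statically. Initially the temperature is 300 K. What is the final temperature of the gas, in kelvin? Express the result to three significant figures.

T₂ ≈ 167 K

For a reversible adiabat TV^(γ−1) is constant, so T₂ = T₁ (V₁/V₂)^(γ−1).
T₂ = 300 × (1/7.06)^(0.3) = 166.9 K.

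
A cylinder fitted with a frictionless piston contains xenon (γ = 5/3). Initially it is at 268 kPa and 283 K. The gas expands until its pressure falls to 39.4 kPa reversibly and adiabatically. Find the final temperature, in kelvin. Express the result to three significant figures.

T₂ ≈ 131 K

Along an adiabat T P^((1−γ)/γ) is constant, so T₂ = T₁ (P₂/P₁)^((γ−1)/γ).
T₂ = 283 × (39.4/268)^(2/5) = 131.4 K.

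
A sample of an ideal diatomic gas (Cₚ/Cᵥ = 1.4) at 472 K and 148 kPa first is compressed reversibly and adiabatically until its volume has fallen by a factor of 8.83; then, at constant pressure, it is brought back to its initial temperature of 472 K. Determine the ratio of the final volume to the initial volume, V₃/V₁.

V₃/V₁ ≈ 0.0474

Adiabatic step: V₂/V₁ = 0.1133; T₂ = T₁·8.83^(0.4) = 1128 K.
Isobaric step: V₃/V₂ = T₃/T₂ = 472/1128.
V₃/V₁ = (V₂/V₁)(V₃/V₂) = 0.1133 × (472/1128) = 0.04739.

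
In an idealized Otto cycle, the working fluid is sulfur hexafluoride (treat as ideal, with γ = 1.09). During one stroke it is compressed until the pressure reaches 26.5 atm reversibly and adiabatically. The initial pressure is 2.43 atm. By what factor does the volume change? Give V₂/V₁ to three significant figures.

From PV^γ = const, V₂/V₁ = (P₁/P₂)^(1/γ).
V₂/V₁ = (2.43/26.5)^(0.917) = 0.1117.

V₂/V₁ ≈ 0.112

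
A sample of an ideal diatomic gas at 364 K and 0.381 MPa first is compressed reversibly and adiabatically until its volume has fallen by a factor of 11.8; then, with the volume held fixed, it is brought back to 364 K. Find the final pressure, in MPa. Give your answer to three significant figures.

P₃ ≈ 4.50 MPa

For a diatomic ideal gas γ = 7/5.
Adiabatic step (PV^γ = const): P₂ = 0.381×11.8^(7/5) = 12.07 MPa; T₂ = 364×11.8^(2/5) = 976.9 K.
Isochoric: P₃ = P₂(T₃/T₂) = 12.07 × (364/976.9) = 4.496 MPa.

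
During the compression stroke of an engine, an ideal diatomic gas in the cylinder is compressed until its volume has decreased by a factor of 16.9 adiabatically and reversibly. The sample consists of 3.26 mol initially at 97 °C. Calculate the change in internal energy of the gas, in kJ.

For a reversible adiabat TV^(γ−1) is constant, so T₂ = T₁ (V₁/V₂)^(γ−1).
γ = 7/5 for a diatomic ideal gas, so γ−1 = 2/5.
T₁ = 97 °C = 370.1 K.
T₂ = 370.1 × 16.9^(2/5) = 1147 K.
Q = 0, so ΔU = W_on_gas = nCᵥΔT with Cᵥ = R/(γ−1) = 20.79 J/(mol·K).
ΔU = 3.26 × 20.79 × (1147 − 370.1) = 52630 J.

ΔU ≈ 52.6 kJ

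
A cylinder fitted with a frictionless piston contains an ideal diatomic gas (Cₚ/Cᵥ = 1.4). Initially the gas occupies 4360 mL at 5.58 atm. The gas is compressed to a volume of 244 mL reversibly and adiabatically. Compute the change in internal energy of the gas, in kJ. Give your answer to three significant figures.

ΔU ≈ 13.4 kJ

P₂ = P₁(V₁/V₂)^γ = 5.58×(4360/244)^(1.4) = 315.9 atm.
For a reversible adiabat, W_by_gas = (P₁V₁ − P₂V₂)/(γ−1).
W_by = (565400×0.00436 − 3.201×10^7×0.000244) / (0.4) = -13360 J.
Q = 0 ⇒ ΔU = −W_by = 13360 J.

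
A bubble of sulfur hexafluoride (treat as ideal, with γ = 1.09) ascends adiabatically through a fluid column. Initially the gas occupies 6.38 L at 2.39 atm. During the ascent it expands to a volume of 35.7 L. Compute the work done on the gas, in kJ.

W ≈ -2.46 kJ

P₂ = P₁(V₁/V₂)^γ = 2.39×(6.38/35.7)^(1.09) = 0.3658 atm.
For a reversible adiabat, W_by_gas = (P₁V₁ − P₂V₂)/(γ−1).
W_by = (242200×0.00638 − 37060×0.0357) / (0.09) = 2465 J.
W_on_gas = −W_by = -2465 J.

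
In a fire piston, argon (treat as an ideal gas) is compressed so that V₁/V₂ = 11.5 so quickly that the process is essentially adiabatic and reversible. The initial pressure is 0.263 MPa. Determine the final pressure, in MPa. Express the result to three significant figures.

P₂ ≈ 15.4 MPa

Adiabatic: P₁V₁^γ = P₂V₂^γ ⇒ P₂ = P₁ (V₁/V₂)^γ.
For a monatomic ideal gas γ = 5/3.
P₂ = 0.263 × 11.5^(5/3) = 15.41 MPa.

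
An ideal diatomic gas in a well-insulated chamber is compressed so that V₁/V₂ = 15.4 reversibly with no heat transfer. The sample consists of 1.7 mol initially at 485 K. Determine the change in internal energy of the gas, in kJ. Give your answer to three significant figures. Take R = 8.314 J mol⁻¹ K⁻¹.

Adiabatic: T₁V₁^(γ−1) = T₂V₂^(γ−1) ⇒ T₂ = T₁ (V₁/V₂)^(γ−1).
γ = 7/5 for a diatomic ideal gas, so γ−1 = 2/5.
T₂ = 485 × 15.4^(2/5) = 1448 K.
Q = 0, so ΔU = W_on_gas = nCᵥΔT with Cᵥ = R/(γ−1) = 20.79 J/(mol·K).
ΔU = 1.7 × 20.79 × (1448 − 485) = 34020 J.

ΔU ≈ 34.0 kJ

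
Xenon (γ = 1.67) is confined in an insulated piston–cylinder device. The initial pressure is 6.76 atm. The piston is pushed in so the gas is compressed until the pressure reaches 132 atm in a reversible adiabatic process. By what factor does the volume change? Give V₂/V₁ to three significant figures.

V₂/V₁ ≈ 0.169

From PV^γ = const, V₂/V₁ = (P₁/P₂)^(1/γ).
V₂/V₁ = (6.76/132)^(0.599) = 0.1687.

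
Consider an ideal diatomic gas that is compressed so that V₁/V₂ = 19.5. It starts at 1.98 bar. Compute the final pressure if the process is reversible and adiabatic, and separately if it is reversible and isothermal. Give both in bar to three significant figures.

For a diatomic ideal gas γ = 7/5.
Isothermal: P₂ = P₁(V₁/V₂) = 1.98×19.5 = 38.61 bar.
Adiabatic: P₂ = P₁(V₁/V₂)^γ = 1.98×19.5^(7/5) = 126.7 bar.

adiabatic: 127 bar; isothermal: 38.6 bar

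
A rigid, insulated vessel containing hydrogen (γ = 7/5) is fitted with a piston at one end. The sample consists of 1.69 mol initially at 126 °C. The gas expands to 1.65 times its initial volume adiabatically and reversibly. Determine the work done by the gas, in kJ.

For a reversible adiabat TV^(γ−1) is constant, so T₂ = T₁ (V₁/V₂)^(γ−1).
T₁ = 126 °C = 399.1 K.
T₂ = 399.1 × (1/1.65)^(2/5) = 326.7 K.
Q = 0, so ΔU = W_on_gas = nCᵥΔT with Cᵥ = R/(γ−1) = 20.79 J/(mol·K).
ΔU = 1.69 × 20.79 × (326.7 − 399.1) = -2545 J.
Work done by the gas = −ΔU = 2545 J.

W ≈ 2.55 kJ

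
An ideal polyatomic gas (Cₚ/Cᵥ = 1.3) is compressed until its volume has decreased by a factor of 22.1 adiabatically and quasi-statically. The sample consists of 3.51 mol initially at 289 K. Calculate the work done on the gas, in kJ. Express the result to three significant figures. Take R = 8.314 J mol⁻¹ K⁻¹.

W ≈ 43.0 kJ

Adiabatic: T₁V₁^(γ−1) = T₂V₂^(γ−1) ⇒ T₂ = T₁ (V₁/V₂)^(γ−1).
T₂ = 289 × 22.1^(0.3) = 731.5 K.
Q = 0, so ΔU = W_on_gas = nCᵥΔT with Cᵥ = R/(γ−1) = 27.71 J/(mol·K).
ΔU = 3.51 × 27.71 × (731.5 − 289) = 43040 J.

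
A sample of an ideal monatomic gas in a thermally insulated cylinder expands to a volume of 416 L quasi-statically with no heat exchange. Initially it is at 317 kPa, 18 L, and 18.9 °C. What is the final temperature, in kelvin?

T₂ ≈ 36.0 K

For a reversible adiabat TV^(γ−1) is constant, so T₂ = T₁ (V₁/V₂)^(γ−1).
γ = 5/3 for a monatomic ideal gas.
T₁ = 18.9 °C = 292 K.
T₂ = 292 × (18/416)^(2/3) = 36 K.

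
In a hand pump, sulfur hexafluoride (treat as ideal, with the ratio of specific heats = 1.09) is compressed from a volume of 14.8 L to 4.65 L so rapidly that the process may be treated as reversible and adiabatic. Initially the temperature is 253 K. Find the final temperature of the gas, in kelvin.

Adiabatic: T₁V₁^(γ−1) = T₂V₂^(γ−1) ⇒ T₂ = T₁ (V₁/V₂)^(γ−1).
T₂ = 253 × (14.8/4.65)^(0.09) = 280.8 K.

T₂ ≈ 281 K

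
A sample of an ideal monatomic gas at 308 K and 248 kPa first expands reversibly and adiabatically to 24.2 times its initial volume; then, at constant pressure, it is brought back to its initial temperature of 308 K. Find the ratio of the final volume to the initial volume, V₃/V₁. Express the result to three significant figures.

For a monatomic ideal gas γ = 5/3.
Adiabatic step: V₂/V₁ = 24.2; T₂ = T₁·(1/24.2)^(2/3) = 36.81 K.
Isobaric step: V₃/V₂ = T₃/T₂ = 308/36.81.
V₃/V₁ = (V₂/V₁)(V₃/V₂) = 24.2 × (308/36.81) = 202.5.

V₃/V₁ ≈ 202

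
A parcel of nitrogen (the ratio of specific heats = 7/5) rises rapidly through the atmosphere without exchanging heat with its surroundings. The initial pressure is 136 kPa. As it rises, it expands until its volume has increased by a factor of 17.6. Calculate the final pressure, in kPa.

Adiabatic: P₁V₁^γ = P₂V₂^γ ⇒ P₂ = P₁ (V₁/V₂)^γ.
P₂ = 136 × (1/17.6)^(7/5) = 2.454 kPa.

P₂ ≈ 2.45 kPa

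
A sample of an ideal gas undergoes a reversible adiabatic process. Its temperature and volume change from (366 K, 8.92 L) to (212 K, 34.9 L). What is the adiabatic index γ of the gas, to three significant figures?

γ ≈ 1.40

TV^(γ−1) = const ⇒ γ − 1 = ln(T₂/T₁) / ln(V₁/V₂).
γ = 1 + ln(212/366) / ln(8.92/34.9) = 1.4.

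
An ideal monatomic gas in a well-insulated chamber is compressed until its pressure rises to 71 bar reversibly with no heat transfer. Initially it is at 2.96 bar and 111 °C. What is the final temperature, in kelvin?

Along an adiabat T P^((1−γ)/γ) is constant, so T₂ = T₁ (P₂/P₁)^((γ−1)/γ).
For a monatomic ideal gas γ = 5/3, so (γ−1)/γ = 2/5.
T₁ = 111 °C = 384.1 K.
T₂ = 384.1 × (71/2.96)^(2/5) = 1369 K.

T₂ ≈ 1370 K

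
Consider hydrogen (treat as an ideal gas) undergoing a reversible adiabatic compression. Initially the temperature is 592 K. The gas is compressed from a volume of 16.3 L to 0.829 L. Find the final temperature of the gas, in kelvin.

For a reversible adiabat TV^(γ−1) is constant, so T₂ = T₁ (V₁/V₂)^(γ−1).
For a diatomic ideal gas γ = 7/5, so γ−1 = 2/5.
T₂ = 592 × (16.3/0.829)^(2/5) = 1949 K.

T₂ ≈ 1950 K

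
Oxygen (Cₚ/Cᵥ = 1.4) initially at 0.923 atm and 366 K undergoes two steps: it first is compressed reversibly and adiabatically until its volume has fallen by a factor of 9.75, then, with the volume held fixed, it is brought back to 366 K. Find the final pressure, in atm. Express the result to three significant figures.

P₃ ≈ 9.00 atm

Adiabatic step (PV^γ = const): P₂ = 0.923×9.75^(1.4) = 22.38 atm; T₂ = 366×9.75^(0.4) = 910.1 K.
Isochoric: P₃ = P₂(T₃/T₂) = 22.38 × (366/910.1) = 8.999 atm.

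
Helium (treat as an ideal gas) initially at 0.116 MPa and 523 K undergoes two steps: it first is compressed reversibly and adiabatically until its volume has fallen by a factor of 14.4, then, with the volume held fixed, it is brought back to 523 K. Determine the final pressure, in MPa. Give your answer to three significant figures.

P₃ ≈ 1.67 MPa

For a monatomic ideal gas γ = 5/3.
Adiabatic step (PV^γ = const): P₂ = 0.116×14.4^(5/3) = 9.887 MPa; T₂ = 523×14.4^(2/3) = 3096 K.
Isochoric: P₃ = P₂(T₃/T₂) = 9.887 × (523/3096) = 1.67 MPa.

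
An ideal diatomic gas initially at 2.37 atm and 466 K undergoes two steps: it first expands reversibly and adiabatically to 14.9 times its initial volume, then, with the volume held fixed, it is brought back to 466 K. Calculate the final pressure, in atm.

P₃ ≈ 0.159 atm

For a diatomic ideal gas γ = 7/5.
Adiabatic step (PV^γ = const): P₂ = 2.37×(1/14.9)^(7/5) = 0.05399 atm; T₂ = 466×(1/14.9)^(2/5) = 158.2 K.
Isochoric: P₃ = P₂(T₃/T₂) = 0.05399 × (466/158.2) = 0.1591 atm.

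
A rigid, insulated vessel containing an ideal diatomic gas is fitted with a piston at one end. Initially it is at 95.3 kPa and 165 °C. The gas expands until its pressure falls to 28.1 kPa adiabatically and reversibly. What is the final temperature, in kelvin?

Adiabatic: T₂/T₁ = (P₂/P₁)^((γ−1)/γ).
For a diatomic ideal gas γ = 7/5, so (γ−1)/γ = 2/7.
T₁ = 165 °C = 438.1 K.
T₂ = 438.1 × (28.1/95.3)^(2/7) = 309.1 K.

T₂ ≈ 309 K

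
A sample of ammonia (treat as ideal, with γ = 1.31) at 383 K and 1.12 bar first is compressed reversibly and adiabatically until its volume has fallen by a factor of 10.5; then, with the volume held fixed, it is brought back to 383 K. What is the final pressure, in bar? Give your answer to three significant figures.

P₃ ≈ 11.8 bar

Adiabatic step (PV^γ = const): P₂ = 1.12×10.5^(1.31) = 24.38 bar; T₂ = 383×10.5^(0.31) = 793.9 K.
Isochoric: P₃ = P₂(T₃/T₂) = 24.38 × (383/793.9) = 11.76 bar.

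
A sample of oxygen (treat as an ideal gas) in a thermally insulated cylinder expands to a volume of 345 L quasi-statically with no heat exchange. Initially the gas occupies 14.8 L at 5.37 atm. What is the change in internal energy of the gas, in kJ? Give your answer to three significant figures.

γ = 7/5 for a diatomic ideal gas.
P₂ = P₁(V₁/V₂)^γ = 5.37×(14.8/345)^(7/5) = 0.06537 atm.
For a reversible adiabat, W_by_gas = (P₁V₁ − P₂V₂)/(γ−1).
W_by = (544100×0.0148 − 6624×0.345) / (2/5) = 14420 J.
Q = 0 ⇒ ΔU = −W_by = -14420 J.

ΔU ≈ -14.4 kJ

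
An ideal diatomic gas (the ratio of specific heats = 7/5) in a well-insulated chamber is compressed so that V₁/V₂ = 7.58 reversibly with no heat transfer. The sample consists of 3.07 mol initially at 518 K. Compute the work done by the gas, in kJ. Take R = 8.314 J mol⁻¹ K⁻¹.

W ≈ -41.3 kJ

For a reversible adiabat TV^(γ−1) is constant, so T₂ = T₁ (V₁/V₂)^(γ−1).
T₂ = 518 × 7.58^(2/5) = 1165 K.
Q = 0, so ΔU = W_on_gas = nCᵥΔT with Cᵥ = R/(γ−1) = 20.79 J/(mol·K).
ΔU = 3.07 × 20.79 × (1165 − 518) = 41260 J.
Work done by the gas = −ΔU = -41260 J.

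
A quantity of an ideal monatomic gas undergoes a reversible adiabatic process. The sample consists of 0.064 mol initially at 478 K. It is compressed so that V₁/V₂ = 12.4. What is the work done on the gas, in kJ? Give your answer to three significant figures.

W ≈ 1.66 kJ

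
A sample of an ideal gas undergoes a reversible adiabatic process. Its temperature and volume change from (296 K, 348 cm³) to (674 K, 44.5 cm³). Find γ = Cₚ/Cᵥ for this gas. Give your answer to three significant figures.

TV^(γ−1) = const ⇒ γ − 1 = ln(T₂/T₁) / ln(V₁/V₂).
γ = 1 + ln(674/296) / ln(348/44.5) = 1.4.

γ ≈ 1.40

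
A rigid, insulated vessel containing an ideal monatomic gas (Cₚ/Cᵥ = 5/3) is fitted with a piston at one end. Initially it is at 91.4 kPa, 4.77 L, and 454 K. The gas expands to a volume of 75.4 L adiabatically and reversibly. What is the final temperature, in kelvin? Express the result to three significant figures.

For a reversible adiabat TV^(γ−1) is constant, so T₂ = T₁ (V₁/V₂)^(γ−1).
T₂ = 454 × (4.77/75.4)^(2/3) = 72.08 K.

T₂ ≈ 72.1 K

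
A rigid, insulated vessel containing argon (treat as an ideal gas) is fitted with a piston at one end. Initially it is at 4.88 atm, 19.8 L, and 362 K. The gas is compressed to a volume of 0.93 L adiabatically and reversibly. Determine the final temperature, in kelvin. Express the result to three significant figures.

T₂ ≈ 2780 K

For a reversible adiabat TV^(γ−1) is constant, so T₂ = T₁ (V₁/V₂)^(γ−1).
γ = 5/3 for a monatomic ideal gas.
T₂ = 362 × (19.8/0.93)^(2/3) = 2781 K.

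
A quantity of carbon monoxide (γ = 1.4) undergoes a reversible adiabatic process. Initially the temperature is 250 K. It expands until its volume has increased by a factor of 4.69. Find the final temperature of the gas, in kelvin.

For a reversible adiabat TV^(γ−1) is constant, so T₂ = T₁ (V₁/V₂)^(γ−1).
T₂ = 250 × (1/4.69)^(0.4) = 134.7 K.

T₂ ≈ 135 K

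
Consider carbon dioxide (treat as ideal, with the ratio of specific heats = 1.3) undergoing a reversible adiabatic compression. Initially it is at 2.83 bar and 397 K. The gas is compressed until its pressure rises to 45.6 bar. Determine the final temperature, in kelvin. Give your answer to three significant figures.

Adiabatic: T₂/T₁ = (P₂/P₁)^((γ−1)/γ).
T₂ = 397 × (45.6/2.83)^(0.231) = 754 K.

T₂ ≈ 754 K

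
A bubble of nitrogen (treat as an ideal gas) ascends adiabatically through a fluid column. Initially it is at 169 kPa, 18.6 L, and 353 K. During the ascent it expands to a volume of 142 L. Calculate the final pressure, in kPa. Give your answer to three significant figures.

P₂ ≈ 9.82 kPa

Since PV^γ is constant along a reversible adiabat, P₂ = P₁ (V₁/V₂)^γ.
γ = 7/5 for a diatomic ideal gas.
P₂ = 169 × (18.6/142)^(7/5) = 9.818 kPa.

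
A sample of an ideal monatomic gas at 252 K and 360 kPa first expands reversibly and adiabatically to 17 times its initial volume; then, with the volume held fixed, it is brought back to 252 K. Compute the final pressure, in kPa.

For a monatomic ideal gas γ = 5/3.
Adiabatic step (PV^γ = const): P₂ = 360×(1/17)^(5/3) = 3.203 kPa; T₂ = 252×(1/17)^(2/3) = 38.12 K.
Isochoric: P₃ = P₂(T₃/T₂) = 3.203 × (252/38.12) = 21.18 kPa.

P₃ ≈ 21.2 kPa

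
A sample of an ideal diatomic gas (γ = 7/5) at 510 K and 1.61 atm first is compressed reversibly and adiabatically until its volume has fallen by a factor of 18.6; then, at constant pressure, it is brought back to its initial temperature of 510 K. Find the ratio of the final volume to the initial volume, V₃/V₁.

Adiabatic step: V₂/V₁ = 0.05376; T₂ = T₁·18.6^(2/5) = 1642 K.
Isobaric step: V₃/V₂ = T₃/T₂ = 510/1642.
V₃/V₁ = (V₂/V₁)(V₃/V₂) = 0.05376 × (510/1642) = 0.0167.

V₃/V₁ ≈ 0.0167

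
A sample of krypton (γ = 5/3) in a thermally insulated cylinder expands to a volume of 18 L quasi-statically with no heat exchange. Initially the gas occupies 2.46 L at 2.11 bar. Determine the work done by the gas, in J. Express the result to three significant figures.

W ≈ 572 J

P₂ = P₁(V₁/V₂)^γ = 2.11×(2.46/18)^(5/3) = 0.07651 bar.
For a reversible adiabat, W_by_gas = (P₁V₁ − P₂V₂)/(γ−1).
W_by = (211000×0.00246 − 7651×0.018) / (2/3) = 572 J.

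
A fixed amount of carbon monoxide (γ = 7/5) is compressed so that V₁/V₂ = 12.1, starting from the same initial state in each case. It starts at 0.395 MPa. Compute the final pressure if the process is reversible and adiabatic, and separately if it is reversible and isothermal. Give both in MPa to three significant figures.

Isothermal: P₂ = P₁(V₁/V₂) = 0.395×12.1 = 4.779 MPa.
Adiabatic: P₂ = P₁(V₁/V₂)^γ = 0.395×12.1^(7/5) = 12.96 MPa.

adiabatic: 13.0 MPa; isothermal: 4.78 MPa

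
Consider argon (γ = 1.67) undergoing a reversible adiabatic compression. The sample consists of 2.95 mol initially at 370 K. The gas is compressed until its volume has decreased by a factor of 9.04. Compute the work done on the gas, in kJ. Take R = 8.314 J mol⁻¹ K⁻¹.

Adiabatic: T₁V₁^(γ−1) = T₂V₂^(γ−1) ⇒ T₂ = T₁ (V₁/V₂)^(γ−1).
T₂ = 370 × 9.04^(0.67) = 1617 K.
Q = 0, so ΔU = W_on_gas = nCᵥΔT with Cᵥ = R/(γ−1) = 12.41 J/(mol·K).
ΔU = 2.95 × 12.41 × (1617 − 370) = 45670 J.

W ≈ 45.7 kJ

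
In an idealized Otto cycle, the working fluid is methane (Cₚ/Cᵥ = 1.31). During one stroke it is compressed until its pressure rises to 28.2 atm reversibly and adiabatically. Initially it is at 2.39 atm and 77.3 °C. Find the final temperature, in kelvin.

T₂ ≈ 628 K

Adiabatic: T₂/T₁ = (P₂/P₁)^((γ−1)/γ).
T₁ = 77.3 °C = 350.4 K.
T₂ = 350.4 × (28.2/2.39)^(0.237) = 628.4 K.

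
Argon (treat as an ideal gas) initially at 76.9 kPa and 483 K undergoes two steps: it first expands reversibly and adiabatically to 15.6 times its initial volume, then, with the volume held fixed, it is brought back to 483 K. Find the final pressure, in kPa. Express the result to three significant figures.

P₃ ≈ 4.93 kPa

For a monatomic ideal gas γ = 5/3.
Adiabatic step (PV^γ = const): P₂ = 76.9×(1/15.6)^(5/3) = 0.7896 kPa; T₂ = 483×(1/15.6)^(2/3) = 77.36 K.
Isochoric: P₃ = P₂(T₃/T₂) = 0.7896 × (483/77.36) = 4.929 kPa.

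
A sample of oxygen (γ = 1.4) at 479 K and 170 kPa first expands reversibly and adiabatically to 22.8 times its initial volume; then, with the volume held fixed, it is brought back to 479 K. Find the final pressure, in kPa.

Adiabatic step (PV^γ = const): P₂ = 170×(1/22.8)^(1.4) = 2.135 kPa; T₂ = 479×(1/22.8)^(0.4) = 137.1 K.
Isochoric: P₃ = P₂(T₃/T₂) = 2.135 × (479/137.1) = 7.456 kPa.

P₃ ≈ 7.46 kPa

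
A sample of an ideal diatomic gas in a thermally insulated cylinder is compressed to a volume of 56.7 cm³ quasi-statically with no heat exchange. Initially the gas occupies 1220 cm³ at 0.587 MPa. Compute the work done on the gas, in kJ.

γ = 7/5 for a diatomic ideal gas.
P₂ = P₁(V₁/V₂)^γ = 0.587×(1220/56.7)^(7/5) = 43.1 MPa.
For a reversible adiabat, W_by_gas = (P₁V₁ − P₂V₂)/(γ−1).
W_by = (587000×0.00122 − 4.31×10^7×5.67×10^-5) / (2/5) = -4320 J.
W_on_gas = −W_by = 4320 J.

W ≈ 4.32 kJ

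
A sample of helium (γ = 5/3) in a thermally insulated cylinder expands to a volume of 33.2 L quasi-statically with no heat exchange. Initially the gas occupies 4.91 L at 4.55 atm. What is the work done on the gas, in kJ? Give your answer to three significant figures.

W ≈ -2.45 kJ

P₂ = P₁(V₁/V₂)^γ = 4.55×(4.91/33.2)^(5/3) = 0.1882 atm.
For a reversible adiabat, W_by_gas = (P₁V₁ − P₂V₂)/(γ−1).
W_by = (461000×0.00491 − 19070×0.0332) / (2/3) = 2446 J.
W_on_gas = −W_by = -2446 J.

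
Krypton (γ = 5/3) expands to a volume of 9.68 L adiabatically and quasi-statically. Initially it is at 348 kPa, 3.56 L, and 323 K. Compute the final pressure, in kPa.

Adiabatic: P₁V₁^γ = P₂V₂^γ ⇒ P₂ = P₁ (V₁/V₂)^γ.
P₂ = 348 × (3.56/9.68)^(5/3) = 65.7 kPa.

P₂ ≈ 65.7 kPa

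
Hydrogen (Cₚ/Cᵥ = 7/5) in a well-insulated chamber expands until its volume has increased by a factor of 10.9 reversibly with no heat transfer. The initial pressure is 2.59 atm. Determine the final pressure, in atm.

Adiabatic: P₁V₁^γ = P₂V₂^γ ⇒ P₂ = P₁ (V₁/V₂)^γ.
P₂ = 2.59 × (1/10.9)^(7/5) = 0.09139 atm.

P₂ ≈ 0.0914 atm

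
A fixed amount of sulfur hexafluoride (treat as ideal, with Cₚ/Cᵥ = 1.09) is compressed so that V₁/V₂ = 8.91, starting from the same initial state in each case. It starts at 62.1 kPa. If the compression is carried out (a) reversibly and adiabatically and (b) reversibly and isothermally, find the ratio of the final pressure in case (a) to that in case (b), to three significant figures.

Isothermal: P_b = P₁(V₁/V₂) = 62.1×8.91.
Adiabatic: P_a = P₁(V₁/V₂)^γ = 62.1×8.91^(1.09).
P_a/P_b = (V₁/V₂)^(γ−1) = 8.91^(0.09) = 1.218.

P_adiabatic / P_isothermal ≈ 1.22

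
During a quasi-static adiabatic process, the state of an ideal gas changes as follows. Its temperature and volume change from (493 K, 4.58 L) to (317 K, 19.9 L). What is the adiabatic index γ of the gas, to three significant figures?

γ ≈ 1.30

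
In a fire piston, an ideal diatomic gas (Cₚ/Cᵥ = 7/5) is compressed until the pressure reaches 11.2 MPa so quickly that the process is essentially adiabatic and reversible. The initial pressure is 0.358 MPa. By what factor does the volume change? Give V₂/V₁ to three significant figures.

From PV^γ = const, V₂/V₁ = (P₁/P₂)^(1/γ).
V₂/V₁ = (0.358/11.2)^(5/7) = 0.08549.

V₂/V₁ ≈ 0.0855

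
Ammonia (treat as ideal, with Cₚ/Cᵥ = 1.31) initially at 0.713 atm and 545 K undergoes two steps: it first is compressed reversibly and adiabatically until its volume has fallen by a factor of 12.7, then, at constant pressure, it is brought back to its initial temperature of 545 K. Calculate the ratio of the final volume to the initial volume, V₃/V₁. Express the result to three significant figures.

Adiabatic step: V₂/V₁ = 0.07874; T₂ = T₁·12.7^(0.31) = 1198 K.
Isobaric step: V₃/V₂ = T₃/T₂ = 545/1198.
V₃/V₁ = (V₂/V₁)(V₃/V₂) = 0.07874 × (545/1198) = 0.03581.

V₃/V₁ ≈ 0.0358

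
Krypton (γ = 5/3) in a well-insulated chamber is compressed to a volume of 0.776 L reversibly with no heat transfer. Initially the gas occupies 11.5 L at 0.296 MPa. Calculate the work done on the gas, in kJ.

W ≈ 25.7 kJ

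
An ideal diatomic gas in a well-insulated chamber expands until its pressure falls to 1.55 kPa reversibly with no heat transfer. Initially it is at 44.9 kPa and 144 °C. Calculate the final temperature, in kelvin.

T₂ ≈ 159 K

Adiabatic: T₂/T₁ = (P₂/P₁)^((γ−1)/γ).
For a diatomic ideal gas γ = 7/5, so (γ−1)/γ = 2/7.
T₁ = 144 °C = 417.1 K.
T₂ = 417.1 × (1.55/44.9)^(2/7) = 159.4 K.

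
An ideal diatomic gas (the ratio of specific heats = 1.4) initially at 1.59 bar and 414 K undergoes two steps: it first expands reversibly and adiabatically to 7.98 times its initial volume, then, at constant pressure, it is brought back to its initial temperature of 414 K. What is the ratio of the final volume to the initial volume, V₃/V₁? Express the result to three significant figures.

Adiabatic step: V₂/V₁ = 7.98; T₂ = T₁·(1/7.98)^(0.4) = 180.4 K.
Isobaric step: V₃/V₂ = T₃/T₂ = 414/180.4.
V₃/V₁ = (V₂/V₁)(V₃/V₂) = 7.98 × (414/180.4) = 18.31.

V₃/V₁ ≈ 18.3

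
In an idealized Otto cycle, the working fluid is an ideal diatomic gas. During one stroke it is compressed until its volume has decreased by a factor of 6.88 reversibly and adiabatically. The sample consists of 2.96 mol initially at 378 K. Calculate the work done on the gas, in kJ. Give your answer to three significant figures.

W ≈ 27.0 kJ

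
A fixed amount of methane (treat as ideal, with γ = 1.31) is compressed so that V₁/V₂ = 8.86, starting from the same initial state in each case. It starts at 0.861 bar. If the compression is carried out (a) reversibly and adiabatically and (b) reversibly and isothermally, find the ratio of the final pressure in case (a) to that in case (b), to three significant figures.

Isothermal: P_b = P₁(V₁/V₂) = 0.861×8.86.
Adiabatic: P_a = P₁(V₁/V₂)^γ = 0.861×8.86^(1.31).
P_a/P_b = (V₁/V₂)^(γ−1) = 8.86^(0.31) = 1.967.

P_adiabatic / P_isothermal ≈ 1.97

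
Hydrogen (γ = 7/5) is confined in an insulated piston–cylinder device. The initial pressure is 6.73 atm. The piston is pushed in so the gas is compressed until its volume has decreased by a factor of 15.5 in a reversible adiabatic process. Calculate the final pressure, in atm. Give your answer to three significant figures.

P₂ ≈ 312 atm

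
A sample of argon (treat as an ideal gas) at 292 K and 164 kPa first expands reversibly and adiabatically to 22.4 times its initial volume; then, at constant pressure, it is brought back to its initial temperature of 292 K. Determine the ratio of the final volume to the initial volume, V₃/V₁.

For a monatomic ideal gas γ = 5/3.
Adiabatic step: V₂/V₁ = 22.4; T₂ = T₁·(1/22.4)^(2/3) = 36.75 K.
Isobaric step: V₃/V₂ = T₃/T₂ = 292/36.75.
V₃/V₁ = (V₂/V₁)(V₃/V₂) = 22.4 × (292/36.75) = 178.

V₃/V₁ ≈ 178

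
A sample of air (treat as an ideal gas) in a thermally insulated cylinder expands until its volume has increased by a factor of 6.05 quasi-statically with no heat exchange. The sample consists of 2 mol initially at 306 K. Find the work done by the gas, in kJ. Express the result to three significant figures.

W ≈ 6.53 kJ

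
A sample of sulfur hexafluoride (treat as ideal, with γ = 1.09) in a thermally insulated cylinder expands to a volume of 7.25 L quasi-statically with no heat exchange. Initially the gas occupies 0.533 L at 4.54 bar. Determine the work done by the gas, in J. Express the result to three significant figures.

W ≈ 563 J

P₂ = P₁(V₁/V₂)^γ = 4.54×(0.533/7.25)^(1.09) = 0.2639 bar.
For a reversible adiabat, W_by_gas = (P₁V₁ − P₂V₂)/(γ−1).
W_by = (454000×0.000533 − 26390×0.00725) / (0.09) = 562.9 J.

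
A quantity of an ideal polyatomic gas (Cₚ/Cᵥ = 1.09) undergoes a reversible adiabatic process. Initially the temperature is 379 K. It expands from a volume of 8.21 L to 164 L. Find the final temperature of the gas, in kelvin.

T₂ ≈ 289 K

For a reversible adiabat TV^(γ−1) is constant, so T₂ = T₁ (V₁/V₂)^(γ−1).
T₂ = 379 × (8.21/164)^(0.09) = 289.5 K.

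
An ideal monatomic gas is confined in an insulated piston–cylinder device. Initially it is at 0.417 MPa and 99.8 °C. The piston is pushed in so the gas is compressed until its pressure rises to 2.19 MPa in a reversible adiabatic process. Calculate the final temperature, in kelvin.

T₂ ≈ 724 K

Adiabatic: T₂/T₁ = (P₂/P₁)^((γ−1)/γ).
For a monatomic ideal gas γ = 5/3, so (γ−1)/γ = 2/5.
T₁ = 99.8 °C = 372.9 K.
T₂ = 372.9 × (2.19/0.417)^(2/5) = 724.1 K.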